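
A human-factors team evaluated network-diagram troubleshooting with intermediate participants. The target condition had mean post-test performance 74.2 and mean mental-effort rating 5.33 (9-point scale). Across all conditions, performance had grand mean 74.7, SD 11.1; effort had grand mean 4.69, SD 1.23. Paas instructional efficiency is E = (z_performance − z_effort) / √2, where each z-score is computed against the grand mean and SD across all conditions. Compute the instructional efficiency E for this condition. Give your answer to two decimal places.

z_performance = (74.2 − 74.7) / 11.1 = -0.5000 / 11.1 = -0.0450.
z_effort = (5.33 − 4.69) / 1.23 = 0.6400 / 1.23 = 0.5203.
z_P − z_E = -0.0450 − 0.5203 = -0.5653.
E = -0.5653 / √2 = -0.5653 / 1.41421 = -0.3997 ≈ -0.40.

-0.40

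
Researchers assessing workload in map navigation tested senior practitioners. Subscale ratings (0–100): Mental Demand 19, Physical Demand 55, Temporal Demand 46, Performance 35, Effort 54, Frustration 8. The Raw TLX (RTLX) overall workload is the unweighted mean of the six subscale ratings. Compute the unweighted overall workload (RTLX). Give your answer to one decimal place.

Sum of ratings = 19 + 55 + 46 + 35 + 54 + 8 = 217.
RTLX = 217 / 6 = 36.1667 ≈ 36.2.

36.2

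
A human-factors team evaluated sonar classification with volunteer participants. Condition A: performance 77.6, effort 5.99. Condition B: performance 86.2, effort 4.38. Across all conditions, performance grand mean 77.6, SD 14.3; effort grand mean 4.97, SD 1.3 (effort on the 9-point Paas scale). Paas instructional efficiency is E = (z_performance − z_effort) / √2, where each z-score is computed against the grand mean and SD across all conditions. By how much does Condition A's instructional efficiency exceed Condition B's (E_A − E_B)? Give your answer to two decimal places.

-1.30

Condition A: z_P = (77.6 − 77.6)/14.3 = 0.0000; z_E = (5.99 − 4.97)/1.3 = 0.7846; E_A = (0.0000 − 0.7846)/√2 = -0.5548.
Condition B: z_P = (86.2 − 77.6)/14.3 = 0.6014; z_E = (4.38 − 4.97)/1.3 = -0.4538; E_B = (0.6014 − (-0.4538))/√2 = 0.7461.
E_A − E_B = -0.5548 − 0.7461 = -1.3009 ≈ -1.30.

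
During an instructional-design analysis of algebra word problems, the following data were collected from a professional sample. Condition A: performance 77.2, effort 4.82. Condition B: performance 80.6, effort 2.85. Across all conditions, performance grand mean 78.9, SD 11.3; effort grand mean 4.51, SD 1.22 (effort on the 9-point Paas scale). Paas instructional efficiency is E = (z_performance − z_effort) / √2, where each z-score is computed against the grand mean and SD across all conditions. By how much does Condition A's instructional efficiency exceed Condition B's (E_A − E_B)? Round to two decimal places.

-1.35

Condition A: z_P = (77.2 − 78.9)/11.3 = -0.1504; z_E = (4.82 − 4.51)/1.22 = 0.2541; E_A = (-0.1504 − 0.2541)/√2 = -0.2860.
Condition B: z_P = (80.6 − 78.9)/11.3 = 0.1504; z_E = (2.85 − 4.51)/1.22 = -1.3607; E_B = (0.1504 − (-1.3607))/√2 = 1.0685.
E_A − E_B = -0.2860 − 1.0685 = -1.3545 ≈ -1.35.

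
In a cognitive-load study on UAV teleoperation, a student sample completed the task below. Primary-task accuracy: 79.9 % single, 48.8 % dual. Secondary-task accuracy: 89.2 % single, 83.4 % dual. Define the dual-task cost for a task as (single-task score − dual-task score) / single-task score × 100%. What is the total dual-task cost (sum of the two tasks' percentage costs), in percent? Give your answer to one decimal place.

45.4

Primary cost = (79.9 − 48.8) / 79.9 × 100% = 38.9237%.
Secondary cost = (89.2 − 83.4) / 89.2 × 100% = 6.5022%.
Total = 38.9237% + 6.5022% = 45.4259% ≈ 45.4%.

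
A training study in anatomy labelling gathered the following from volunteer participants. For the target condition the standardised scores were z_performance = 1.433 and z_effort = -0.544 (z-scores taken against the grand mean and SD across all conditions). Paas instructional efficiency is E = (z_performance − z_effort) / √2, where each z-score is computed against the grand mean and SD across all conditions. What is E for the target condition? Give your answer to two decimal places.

z_P − z_E = 1.433 − (-0.544) = 1.9770.
E = 1.9770 / √2 = 1.9770 / 1.41421 = 1.3980 ≈ 1.40.

1.40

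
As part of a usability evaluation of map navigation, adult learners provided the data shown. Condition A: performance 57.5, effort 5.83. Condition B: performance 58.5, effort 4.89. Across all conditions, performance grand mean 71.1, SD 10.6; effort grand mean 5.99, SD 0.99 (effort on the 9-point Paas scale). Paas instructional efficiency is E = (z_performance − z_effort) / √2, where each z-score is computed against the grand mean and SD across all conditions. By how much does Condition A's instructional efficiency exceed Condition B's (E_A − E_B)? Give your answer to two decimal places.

-0.74

Condition A: z_P = (57.5 − 71.1)/10.6 = -1.2830; z_E = (5.83 − 5.99)/0.99 = -0.1616; E_A = (-1.2830 − (-0.1616))/√2 = -0.7929.
Condition B: z_P = (58.5 − 71.1)/10.6 = -1.1887; z_E = (4.89 − 5.99)/0.99 = -1.1111; E_B = (-1.1887 − (-1.1111))/√2 = -0.0549.
E_A − E_B = -0.7929 − (-0.0549) = -0.7380 ≈ -0.74.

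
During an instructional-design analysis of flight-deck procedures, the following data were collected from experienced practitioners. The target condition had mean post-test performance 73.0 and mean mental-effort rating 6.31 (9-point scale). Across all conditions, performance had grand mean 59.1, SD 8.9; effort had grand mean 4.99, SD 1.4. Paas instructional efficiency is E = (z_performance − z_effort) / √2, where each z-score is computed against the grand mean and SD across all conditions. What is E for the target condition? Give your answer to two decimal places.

z_performance = (73.0 − 59.1) / 8.9 = 13.9000 / 8.9 = 1.5618.
z_effort = (6.31 − 4.99) / 1.4 = 1.3200 / 1.4 = 0.9429.
z_P − z_E = 1.5618 − 0.9429 = 0.6189.
E = 0.6189 / √2 = 0.6189 / 1.41421 = 0.4376 ≈ 0.44.

0.44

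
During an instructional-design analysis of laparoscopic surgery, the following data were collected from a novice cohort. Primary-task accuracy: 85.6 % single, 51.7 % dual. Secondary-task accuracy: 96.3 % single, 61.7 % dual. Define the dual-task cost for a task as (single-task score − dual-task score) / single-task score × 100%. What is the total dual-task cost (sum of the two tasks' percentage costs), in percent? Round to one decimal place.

Primary cost = (85.6 − 51.7) / 85.6 × 100% = 39.6028%.
Secondary cost = (96.3 − 61.7) / 96.3 × 100% = 35.9294%.
Total = 39.6028% + 35.9294% = 75.5322% ≈ 75.5%.

75.5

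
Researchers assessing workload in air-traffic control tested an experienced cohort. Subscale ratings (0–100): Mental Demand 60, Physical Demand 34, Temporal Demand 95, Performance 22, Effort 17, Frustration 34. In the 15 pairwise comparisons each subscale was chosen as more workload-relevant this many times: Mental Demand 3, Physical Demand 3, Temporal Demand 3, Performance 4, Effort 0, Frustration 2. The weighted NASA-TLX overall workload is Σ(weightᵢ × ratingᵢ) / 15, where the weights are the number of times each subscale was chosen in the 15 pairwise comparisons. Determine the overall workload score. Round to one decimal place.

48.2

The tallies are the weights (they sum to 15).
Weighted sum = 3·60 + 3·34 + 3·95 + 4·22 + 0·17 + 2·34
            = 180 + 102 + 285 + 88 + 0 + 68 = 723.
Overall workload = 723 / 15 = 48.2000 ≈ 48.2.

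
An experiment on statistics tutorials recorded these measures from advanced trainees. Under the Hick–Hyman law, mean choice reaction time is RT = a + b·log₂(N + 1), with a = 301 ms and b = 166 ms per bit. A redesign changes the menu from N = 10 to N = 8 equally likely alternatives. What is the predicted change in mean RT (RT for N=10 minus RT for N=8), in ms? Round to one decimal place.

48.1

RT(10) = 301 + 166·log₂(11) = 301 + 166·3.4594 = 875.2604 ms.
RT(8) = 301 + 166·log₂(9) = 301 + 166·3.1699 = 827.2034 ms.
Difference = 875.2604 − 827.2034 = 48.0570 ≈ 48.1 ms.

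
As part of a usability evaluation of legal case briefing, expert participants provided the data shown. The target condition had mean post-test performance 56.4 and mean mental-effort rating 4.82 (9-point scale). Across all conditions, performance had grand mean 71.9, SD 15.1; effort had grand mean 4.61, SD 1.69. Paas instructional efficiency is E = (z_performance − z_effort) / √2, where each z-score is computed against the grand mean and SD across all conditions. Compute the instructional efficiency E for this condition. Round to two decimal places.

-0.81

z_performance = (56.4 − 71.9) / 15.1 = -15.5000 / 15.1 = -1.0265.
z_effort = (4.82 − 4.61) / 1.69 = 0.2100 / 1.69 = 0.1243.
z_P − z_E = -1.0265 − 0.1243 = -1.1508.
E = -1.1508 / √2 = -1.1508 / 1.41421 = -0.8137 ≈ -0.81.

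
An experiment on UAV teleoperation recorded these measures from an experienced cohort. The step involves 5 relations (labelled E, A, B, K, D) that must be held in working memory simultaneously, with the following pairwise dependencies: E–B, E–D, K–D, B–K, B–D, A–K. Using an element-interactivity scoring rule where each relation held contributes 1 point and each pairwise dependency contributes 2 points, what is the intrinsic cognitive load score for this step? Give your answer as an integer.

Count of relations held simultaneously: 5.
Count of pairwise dependencies listed: 6.
Element contribution: 5 × 1 = 5.
Interaction contribution: 6 × 2 = 12.
Intrinsic load = 5 + 12 = 17.

17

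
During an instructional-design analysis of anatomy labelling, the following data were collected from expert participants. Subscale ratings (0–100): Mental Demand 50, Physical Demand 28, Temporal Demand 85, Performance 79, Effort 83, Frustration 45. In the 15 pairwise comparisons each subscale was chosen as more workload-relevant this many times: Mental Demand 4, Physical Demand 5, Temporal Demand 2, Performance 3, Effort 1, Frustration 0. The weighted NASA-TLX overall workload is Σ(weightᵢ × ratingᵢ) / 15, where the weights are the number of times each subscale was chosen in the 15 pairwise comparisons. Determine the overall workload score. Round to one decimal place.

55.3

The tallies are the weights (they sum to 15).
Weighted sum = 4·50 + 5·28 + 2·85 + 3·79 + 1·83 + 0·45
            = 200 + 140 + 170 + 237 + 83 + 0 = 830.
Overall workload = 830 / 15 = 55.3333 ≈ 55.3.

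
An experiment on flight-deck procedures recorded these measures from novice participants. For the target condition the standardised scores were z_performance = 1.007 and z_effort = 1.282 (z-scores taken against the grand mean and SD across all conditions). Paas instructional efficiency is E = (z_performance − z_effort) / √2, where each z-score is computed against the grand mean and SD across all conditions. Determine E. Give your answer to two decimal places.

z_P − z_E = 1.007 − 1.282 = -0.2750.
E = -0.2750 / √2 = -0.2750 / 1.41421 = -0.1945 ≈ -0.19.

-0.19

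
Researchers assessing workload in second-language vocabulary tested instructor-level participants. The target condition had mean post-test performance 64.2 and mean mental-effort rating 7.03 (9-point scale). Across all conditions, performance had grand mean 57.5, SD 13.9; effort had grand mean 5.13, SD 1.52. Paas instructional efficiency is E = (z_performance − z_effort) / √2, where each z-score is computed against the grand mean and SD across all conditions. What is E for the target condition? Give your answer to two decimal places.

-0.54

z_performance = (64.2 − 57.5) / 13.9 = 6.7000 / 13.9 = 0.4820.
z_effort = (7.03 − 5.13) / 1.52 = 1.9000 / 1.52 = 1.2500.
z_P − z_E = 0.4820 − 1.2500 = -0.7680.
E = -0.7680 / √2 = -0.7680 / 1.41421 = -0.5431 ≈ -0.54.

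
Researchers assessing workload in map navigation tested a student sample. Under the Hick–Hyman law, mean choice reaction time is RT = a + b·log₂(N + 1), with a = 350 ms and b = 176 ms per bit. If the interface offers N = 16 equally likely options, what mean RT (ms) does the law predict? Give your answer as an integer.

1069

log₂(16 + 1) = log₂(17) = 4.0875.
RT = 350 + 176 × 4.0875 = 350 + 719.4000 = 1069.4000 ms.
≈ 1069 ms.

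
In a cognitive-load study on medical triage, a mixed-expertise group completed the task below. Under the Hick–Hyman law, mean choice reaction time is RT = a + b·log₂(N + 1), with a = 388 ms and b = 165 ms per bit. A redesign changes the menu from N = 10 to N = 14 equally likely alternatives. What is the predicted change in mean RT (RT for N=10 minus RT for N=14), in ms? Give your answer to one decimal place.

-73.8

RT(10) = 388 + 165·log₂(11) = 388 + 165·3.4594 = 958.8010 ms.
RT(14) = 388 + 165·log₂(15) = 388 + 165·3.9069 = 1032.6385 ms.
Difference = 958.8010 − 1032.6385 = -73.8375 ≈ -73.8 ms.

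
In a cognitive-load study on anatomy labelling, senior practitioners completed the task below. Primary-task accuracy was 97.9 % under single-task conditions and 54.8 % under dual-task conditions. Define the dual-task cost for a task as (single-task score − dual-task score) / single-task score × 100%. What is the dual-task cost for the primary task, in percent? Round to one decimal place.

44.0

Cost = (97.9 − 54.8) / 97.9 × 100%
     = 43.1000 / 97.9 × 100% = 44.0245%.
≈ 44.0%.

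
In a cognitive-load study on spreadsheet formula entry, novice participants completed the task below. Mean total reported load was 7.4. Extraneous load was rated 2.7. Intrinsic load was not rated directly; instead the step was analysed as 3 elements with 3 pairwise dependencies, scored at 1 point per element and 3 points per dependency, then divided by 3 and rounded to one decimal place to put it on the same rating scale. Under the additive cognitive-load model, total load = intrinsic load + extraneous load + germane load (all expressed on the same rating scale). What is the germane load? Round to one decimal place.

Intrinsic (element-interactivity): (3 × 1 + 3 × 3) / 3 = 12 / 3 = 4.0000 → 4.0.
germane load = total − intrinsic − extraneous
             = 7.4 − 4.0 − 2.7 = 0.7.

0.7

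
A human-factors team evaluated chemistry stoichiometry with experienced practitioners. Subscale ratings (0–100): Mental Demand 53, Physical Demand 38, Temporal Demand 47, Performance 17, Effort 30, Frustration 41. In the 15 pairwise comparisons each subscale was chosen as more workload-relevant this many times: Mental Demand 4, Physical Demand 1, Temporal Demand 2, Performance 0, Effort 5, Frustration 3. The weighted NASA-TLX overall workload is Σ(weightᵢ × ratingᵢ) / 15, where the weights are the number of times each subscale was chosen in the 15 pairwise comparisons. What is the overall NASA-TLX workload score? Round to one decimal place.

41.1

The tallies are the weights (they sum to 15).
Weighted sum = 4·53 + 1·38 + 2·47 + 0·17 + 5·30 + 3·41
            = 212 + 38 + 94 + 0 + 150 + 123 = 617.
Overall workload = 617 / 15 = 41.1333 ≈ 41.1.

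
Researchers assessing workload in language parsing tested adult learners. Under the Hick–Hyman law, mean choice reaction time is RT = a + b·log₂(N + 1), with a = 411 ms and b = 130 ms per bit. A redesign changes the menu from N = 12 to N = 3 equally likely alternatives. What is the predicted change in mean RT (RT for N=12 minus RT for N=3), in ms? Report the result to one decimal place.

RT(12) = 411 + 130·log₂(13) = 411 + 130·3.7004 = 892.0520 ms.
RT(3) = 411 + 130·log₂(4) = 411 + 130·2.0000 = 671.0000 ms.
Difference = 892.0520 − 671.0000 = 221.0520 ≈ 221.1 ms.

221.1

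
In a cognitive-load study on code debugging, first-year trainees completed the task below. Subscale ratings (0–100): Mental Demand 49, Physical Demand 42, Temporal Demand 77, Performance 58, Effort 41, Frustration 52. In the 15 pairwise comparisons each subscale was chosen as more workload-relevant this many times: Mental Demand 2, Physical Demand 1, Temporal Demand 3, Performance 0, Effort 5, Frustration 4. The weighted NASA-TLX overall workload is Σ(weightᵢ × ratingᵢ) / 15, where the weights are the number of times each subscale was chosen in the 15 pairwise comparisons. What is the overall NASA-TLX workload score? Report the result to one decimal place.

52.3

The tallies are the weights (they sum to 15).
Weighted sum = 2·49 + 1·42 + 3·77 + 0·58 + 5·41 + 4·52
            = 98 + 42 + 231 + 0 + 205 + 208 = 784.
Overall workload = 784 / 15 = 52.2667 ≈ 52.3.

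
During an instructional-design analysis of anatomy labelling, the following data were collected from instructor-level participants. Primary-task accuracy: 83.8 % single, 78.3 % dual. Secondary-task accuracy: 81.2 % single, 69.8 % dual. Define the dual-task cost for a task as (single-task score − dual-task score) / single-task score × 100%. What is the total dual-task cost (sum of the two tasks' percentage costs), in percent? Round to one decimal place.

20.6

Primary cost = (83.8 − 78.3) / 83.8 × 100% = 6.5632%.
Secondary cost = (81.2 − 69.8) / 81.2 × 100% = 14.0394%.
Total = 6.5632% + 14.0394% = 20.6026% ≈ 20.6%.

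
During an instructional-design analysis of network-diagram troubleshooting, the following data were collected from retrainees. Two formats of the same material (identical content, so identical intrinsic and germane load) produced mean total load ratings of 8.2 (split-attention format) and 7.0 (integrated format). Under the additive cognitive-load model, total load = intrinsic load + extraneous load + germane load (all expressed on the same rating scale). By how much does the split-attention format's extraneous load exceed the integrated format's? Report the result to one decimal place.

Intrinsic and germane load are equal across formats, so the difference in total load equals the difference in extraneous load.
Extraneous-load difference = 8.2 − 7.0 = 1.2.

1.2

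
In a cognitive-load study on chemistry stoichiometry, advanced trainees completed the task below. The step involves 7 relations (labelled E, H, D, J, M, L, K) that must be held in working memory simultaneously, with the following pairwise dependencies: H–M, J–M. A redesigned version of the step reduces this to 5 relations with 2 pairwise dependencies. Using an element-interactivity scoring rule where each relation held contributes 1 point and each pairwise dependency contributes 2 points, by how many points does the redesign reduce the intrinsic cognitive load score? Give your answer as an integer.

2

Original: 7 × 1 + 2 × 2 = 7 + 4 = 11.
Redesigned: 5 × 1 + 2 × 2 = 5 + 4 = 9.
Reduction = 11 − 9 = 2.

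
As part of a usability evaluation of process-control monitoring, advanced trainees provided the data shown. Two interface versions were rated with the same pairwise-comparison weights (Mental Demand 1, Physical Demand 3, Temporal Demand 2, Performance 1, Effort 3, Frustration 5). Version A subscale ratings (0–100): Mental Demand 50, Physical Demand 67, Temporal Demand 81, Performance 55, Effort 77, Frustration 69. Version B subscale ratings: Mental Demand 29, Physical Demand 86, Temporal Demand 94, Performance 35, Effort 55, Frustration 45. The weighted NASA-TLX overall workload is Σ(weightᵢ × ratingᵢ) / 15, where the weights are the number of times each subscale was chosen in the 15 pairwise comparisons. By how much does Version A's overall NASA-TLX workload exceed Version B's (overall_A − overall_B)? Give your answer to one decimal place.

9.6

Version A weighted sum = 1·50 + 3·67 + 2·81 + 1·55 + 3·77 + 5·69 = 50 + 201 + 162 + 55 + 231 + 345 = 1044; overall_A = 1044/15 = 69.6000.
Version B weighted sum = 1·29 + 3·86 + 2·94 + 1·35 + 3·55 + 5·45 = 29 + 258 + 188 + 35 + 165 + 225 = 900; overall_B = 900/15 = 60.0000.
Difference = 69.6000 − 60.0000 = 9.6000 ≈ 9.6.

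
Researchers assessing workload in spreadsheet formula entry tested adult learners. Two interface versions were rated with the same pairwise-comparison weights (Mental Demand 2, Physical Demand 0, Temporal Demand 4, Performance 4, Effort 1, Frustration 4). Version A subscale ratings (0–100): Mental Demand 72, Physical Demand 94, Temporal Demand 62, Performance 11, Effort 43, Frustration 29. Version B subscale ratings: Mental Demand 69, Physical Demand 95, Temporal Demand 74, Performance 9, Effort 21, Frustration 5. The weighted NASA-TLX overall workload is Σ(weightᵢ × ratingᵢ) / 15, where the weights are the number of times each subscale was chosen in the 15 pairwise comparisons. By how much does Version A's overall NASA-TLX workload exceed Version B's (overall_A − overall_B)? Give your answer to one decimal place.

Version A weighted sum = 2·72 + 0·94 + 4·62 + 4·11 + 1·43 + 4·29 = 144 + 0 + 248 + 44 + 43 + 116 = 595; overall_A = 595/15 = 39.6667.
Version B weighted sum = 2·69 + 0·95 + 4·74 + 4·9 + 1·21 + 4·5 = 138 + 0 + 296 + 36 + 21 + 20 = 511; overall_B = 511/15 = 34.0667.
Difference = 39.6667 − 34.0667 = 5.6000 ≈ 5.6.

5.6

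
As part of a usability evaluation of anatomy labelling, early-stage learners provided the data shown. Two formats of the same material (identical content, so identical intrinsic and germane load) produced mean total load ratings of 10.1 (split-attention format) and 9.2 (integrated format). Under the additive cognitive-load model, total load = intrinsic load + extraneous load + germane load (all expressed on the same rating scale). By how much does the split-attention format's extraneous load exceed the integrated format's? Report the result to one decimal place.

0.9

Intrinsic and germane load are equal across formats, so the difference in total load equals the difference in extraneous load.
Extraneous-load difference = 10.1 − 9.2 = 0.9.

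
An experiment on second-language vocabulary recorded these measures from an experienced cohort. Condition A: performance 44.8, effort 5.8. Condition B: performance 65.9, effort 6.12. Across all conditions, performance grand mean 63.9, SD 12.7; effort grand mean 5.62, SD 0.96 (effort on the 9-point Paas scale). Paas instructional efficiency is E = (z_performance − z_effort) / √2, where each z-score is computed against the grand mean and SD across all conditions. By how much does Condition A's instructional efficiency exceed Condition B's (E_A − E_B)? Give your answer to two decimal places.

-0.94

Condition A: z_P = (44.8 − 63.9)/12.7 = -1.5039; z_E = (5.8 − 5.62)/0.96 = 0.1875; E_A = (-1.5039 − 0.1875)/√2 = -1.1960.
Condition B: z_P = (65.9 − 63.9)/12.7 = 0.1575; z_E = (6.12 − 5.62)/0.96 = 0.5208; E_B = (0.1575 − 0.5208)/√2 = -0.2569.
E_A − E_B = -1.1960 − (-0.2569) = -0.9391 ≈ -0.94.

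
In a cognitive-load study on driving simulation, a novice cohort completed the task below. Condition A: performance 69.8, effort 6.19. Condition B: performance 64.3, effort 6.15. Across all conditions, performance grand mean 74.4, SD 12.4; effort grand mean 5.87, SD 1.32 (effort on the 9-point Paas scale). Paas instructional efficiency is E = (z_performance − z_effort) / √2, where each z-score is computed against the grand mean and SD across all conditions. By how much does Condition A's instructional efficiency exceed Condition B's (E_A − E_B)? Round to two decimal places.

Condition A: z_P = (69.8 − 74.4)/12.4 = -0.3710; z_E = (6.19 − 5.87)/1.32 = 0.2424; E_A = (-0.3710 − 0.2424)/√2 = -0.4337.
Condition B: z_P = (64.3 − 74.4)/12.4 = -0.8145; z_E = (6.15 − 5.87)/1.32 = 0.2121; E_B = (-0.8145 − 0.2121)/√2 = -0.7259.
E_A − E_B = -0.4337 − (-0.7259) = 0.2922 ≈ 0.29.

0.29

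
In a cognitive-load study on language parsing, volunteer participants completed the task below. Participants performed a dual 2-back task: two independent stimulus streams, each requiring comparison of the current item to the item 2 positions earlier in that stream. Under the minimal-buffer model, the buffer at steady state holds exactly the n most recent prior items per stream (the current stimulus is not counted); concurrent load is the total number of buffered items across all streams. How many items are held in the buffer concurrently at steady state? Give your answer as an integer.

Each stream's buffer holds its 2 most recent prior items.
Two independent streams: 2 × 2 = 4 buffered items at steady state.

4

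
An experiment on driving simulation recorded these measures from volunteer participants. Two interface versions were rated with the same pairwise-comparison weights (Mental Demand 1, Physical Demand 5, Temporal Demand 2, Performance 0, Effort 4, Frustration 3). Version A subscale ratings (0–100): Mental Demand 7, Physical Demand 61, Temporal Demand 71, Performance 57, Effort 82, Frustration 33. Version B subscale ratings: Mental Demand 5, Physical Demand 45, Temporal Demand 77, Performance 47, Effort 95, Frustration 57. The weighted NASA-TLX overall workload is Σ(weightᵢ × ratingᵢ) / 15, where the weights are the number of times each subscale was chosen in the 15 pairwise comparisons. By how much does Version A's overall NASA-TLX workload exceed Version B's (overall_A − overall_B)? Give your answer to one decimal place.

Version A weighted sum = 1·7 + 5·61 + 2·71 + 0·57 + 4·82 + 3·33 = 7 + 305 + 142 + 0 + 328 + 99 = 881; overall_A = 881/15 = 58.7333.
Version B weighted sum = 1·5 + 5·45 + 2·77 + 0·47 + 4·95 + 3·57 = 5 + 225 + 154 + 0 + 380 + 171 = 935; overall_B = 935/15 = 62.3333.
Difference = 58.7333 − 62.3333 = -3.6000 ≈ -3.6.

-3.6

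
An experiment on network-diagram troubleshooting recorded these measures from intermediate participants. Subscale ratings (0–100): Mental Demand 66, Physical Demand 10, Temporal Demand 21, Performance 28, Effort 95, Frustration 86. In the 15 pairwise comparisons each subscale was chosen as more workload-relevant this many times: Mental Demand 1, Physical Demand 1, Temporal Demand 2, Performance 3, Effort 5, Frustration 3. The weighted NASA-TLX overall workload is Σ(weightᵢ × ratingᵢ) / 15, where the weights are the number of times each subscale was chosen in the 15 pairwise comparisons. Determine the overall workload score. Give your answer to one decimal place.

62.3

The tallies are the weights (they sum to 15).
Weighted sum = 1·66 + 1·10 + 2·21 + 3·28 + 5·95 + 3·86
            = 66 + 10 + 42 + 84 + 475 + 258 = 935.
Overall workload = 935 / 15 = 62.3333 ≈ 62.3.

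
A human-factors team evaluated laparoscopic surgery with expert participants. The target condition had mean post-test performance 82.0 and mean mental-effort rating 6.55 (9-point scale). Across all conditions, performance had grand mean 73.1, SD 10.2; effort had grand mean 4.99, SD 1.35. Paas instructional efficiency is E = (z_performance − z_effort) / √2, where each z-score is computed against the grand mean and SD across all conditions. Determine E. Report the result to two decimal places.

z_performance = (82.0 − 73.1) / 10.2 = 8.9000 / 10.2 = 0.8725.
z_effort = (6.55 − 4.99) / 1.35 = 1.5600 / 1.35 = 1.1556.
z_P − z_E = 0.8725 − 1.1556 = -0.2831.
E = -0.2831 / √2 = -0.2831 / 1.41421 = -0.2002 ≈ -0.20.

-0.20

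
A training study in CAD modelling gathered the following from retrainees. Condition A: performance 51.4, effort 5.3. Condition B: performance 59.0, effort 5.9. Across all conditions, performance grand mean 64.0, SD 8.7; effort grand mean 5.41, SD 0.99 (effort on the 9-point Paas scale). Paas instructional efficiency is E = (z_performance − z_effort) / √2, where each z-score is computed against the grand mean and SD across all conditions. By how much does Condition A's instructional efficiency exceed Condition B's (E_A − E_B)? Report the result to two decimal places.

-0.19

Condition A: z_P = (51.4 − 64.0)/8.7 = -1.4483; z_E = (5.3 − 5.41)/0.99 = -0.1111; E_A = (-1.4483 − (-0.1111))/√2 = -0.9455.
Condition B: z_P = (59.0 − 64.0)/8.7 = -0.5747; z_E = (5.9 − 5.41)/0.99 = 0.4949; E_B = (-0.5747 − 0.4949)/√2 = -0.7563.
E_A − E_B = -0.9455 − (-0.7563) = -0.1892 ≈ -0.19.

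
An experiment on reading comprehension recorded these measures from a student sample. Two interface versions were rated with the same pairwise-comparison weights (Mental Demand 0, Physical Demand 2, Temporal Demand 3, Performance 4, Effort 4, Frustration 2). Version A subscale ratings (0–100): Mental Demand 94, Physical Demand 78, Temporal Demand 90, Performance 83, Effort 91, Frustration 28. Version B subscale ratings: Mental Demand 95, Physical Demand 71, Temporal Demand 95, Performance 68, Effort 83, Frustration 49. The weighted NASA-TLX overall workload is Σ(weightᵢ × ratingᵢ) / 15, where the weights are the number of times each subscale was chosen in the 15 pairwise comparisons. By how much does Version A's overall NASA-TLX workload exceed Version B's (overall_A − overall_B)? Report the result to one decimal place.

Version A weighted sum = 0·94 + 2·78 + 3·90 + 4·83 + 4·91 + 2·28 = 0 + 156 + 270 + 332 + 364 + 56 = 1178; overall_A = 1178/15 = 78.5333.
Version B weighted sum = 0·95 + 2·71 + 3·95 + 4·68 + 4·83 + 2·49 = 0 + 142 + 285 + 272 + 332 + 98 = 1129; overall_B = 1129/15 = 75.2667.
Difference = 78.5333 − 75.2667 = 3.2666 ≈ 3.3.

3.3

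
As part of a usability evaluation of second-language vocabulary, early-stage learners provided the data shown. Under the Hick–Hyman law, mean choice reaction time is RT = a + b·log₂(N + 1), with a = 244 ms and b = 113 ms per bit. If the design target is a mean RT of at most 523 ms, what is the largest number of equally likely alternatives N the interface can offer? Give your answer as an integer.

4

Set 244 + 113·log₂(N + 1) ≤ 523.
log₂(N + 1) ≤ (523 − 244) / 113 = 2.4690.
N + 1 ≤ 2^2.4690 = 5.5366.
N ≤ 4.5366, so the largest integer N is 4.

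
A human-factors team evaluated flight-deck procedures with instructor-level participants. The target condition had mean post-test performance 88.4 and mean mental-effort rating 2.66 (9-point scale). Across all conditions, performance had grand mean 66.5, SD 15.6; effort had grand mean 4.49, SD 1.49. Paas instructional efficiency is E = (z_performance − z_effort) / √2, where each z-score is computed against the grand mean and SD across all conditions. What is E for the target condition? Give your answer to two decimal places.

1.86

z_performance = (88.4 − 66.5) / 15.6 = 21.9000 / 15.6 = 1.4038.
z_effort = (2.66 − 4.49) / 1.49 = -1.8300 / 1.49 = -1.2282.
z_P − z_E = 1.4038 − (-1.2282) = 2.6320.
E = 2.6320 / √2 = 2.6320 / 1.41421 = 1.8611 ≈ 1.86.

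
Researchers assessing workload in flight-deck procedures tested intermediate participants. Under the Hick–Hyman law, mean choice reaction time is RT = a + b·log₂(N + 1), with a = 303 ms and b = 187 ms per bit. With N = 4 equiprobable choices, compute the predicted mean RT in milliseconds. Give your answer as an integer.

log₂(4 + 1) = log₂(5) = 2.3219.
RT = 303 + 187 × 2.3219 = 303 + 434.1953 = 737.1953 ms.
≈ 737 ms.

737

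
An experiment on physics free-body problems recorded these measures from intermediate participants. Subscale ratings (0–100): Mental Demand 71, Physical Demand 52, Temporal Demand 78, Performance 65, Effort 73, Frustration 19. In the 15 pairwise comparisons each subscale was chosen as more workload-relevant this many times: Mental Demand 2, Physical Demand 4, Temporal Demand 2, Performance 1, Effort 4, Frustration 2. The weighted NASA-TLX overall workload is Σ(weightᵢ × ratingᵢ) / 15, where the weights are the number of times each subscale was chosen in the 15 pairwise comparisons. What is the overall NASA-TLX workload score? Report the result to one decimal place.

The tallies are the weights (they sum to 15).
Weighted sum = 2·71 + 4·52 + 2·78 + 1·65 + 4·73 + 2·19
            = 142 + 208 + 156 + 65 + 292 + 38 = 901.
Overall workload = 901 / 15 = 60.0667 ≈ 60.1.

60.1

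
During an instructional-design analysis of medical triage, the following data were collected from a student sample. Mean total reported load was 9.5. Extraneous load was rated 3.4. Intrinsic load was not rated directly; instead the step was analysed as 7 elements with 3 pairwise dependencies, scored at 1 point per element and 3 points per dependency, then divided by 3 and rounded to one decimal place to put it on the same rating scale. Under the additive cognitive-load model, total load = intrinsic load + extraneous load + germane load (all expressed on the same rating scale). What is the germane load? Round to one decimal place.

Intrinsic (element-interactivity): (7 × 1 + 3 × 3) / 3 = 16 / 3 = 5.3333 → 5.3.
germane load = total − intrinsic − extraneous
             = 9.5 − 5.3 − 3.4 = 0.8.

0.8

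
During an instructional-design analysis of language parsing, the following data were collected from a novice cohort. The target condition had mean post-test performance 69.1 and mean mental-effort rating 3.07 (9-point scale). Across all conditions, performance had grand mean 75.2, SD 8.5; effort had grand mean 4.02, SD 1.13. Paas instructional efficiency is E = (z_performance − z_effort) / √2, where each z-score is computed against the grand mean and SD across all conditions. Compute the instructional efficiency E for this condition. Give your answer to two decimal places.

0.09

z_performance = (69.1 − 75.2) / 8.5 = -6.1000 / 8.5 = -0.7176.
z_effort = (3.07 − 4.02) / 1.13 = -0.9500 / 1.13 = -0.8407.
z_P − z_E = -0.7176 − (-0.8407) = 0.1231.
E = 0.1231 / √2 = 0.1231 / 1.41421 = 0.0870 ≈ 0.09.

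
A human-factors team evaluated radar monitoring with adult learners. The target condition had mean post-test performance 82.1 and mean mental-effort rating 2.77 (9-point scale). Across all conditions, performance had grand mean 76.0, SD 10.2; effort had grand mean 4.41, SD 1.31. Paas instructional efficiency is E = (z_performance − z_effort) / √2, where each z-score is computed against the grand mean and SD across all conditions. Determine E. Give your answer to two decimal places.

z_performance = (82.1 − 76.0) / 10.2 = 6.1000 / 10.2 = 0.5980.
z_effort = (2.77 − 4.41) / 1.31 = -1.6400 / 1.31 = -1.2519.
z_P − z_E = 0.5980 − (-1.2519) = 1.8499.
E = 1.8499 / √2 = 1.8499 / 1.41421 = 1.3081 ≈ 1.31.

1.31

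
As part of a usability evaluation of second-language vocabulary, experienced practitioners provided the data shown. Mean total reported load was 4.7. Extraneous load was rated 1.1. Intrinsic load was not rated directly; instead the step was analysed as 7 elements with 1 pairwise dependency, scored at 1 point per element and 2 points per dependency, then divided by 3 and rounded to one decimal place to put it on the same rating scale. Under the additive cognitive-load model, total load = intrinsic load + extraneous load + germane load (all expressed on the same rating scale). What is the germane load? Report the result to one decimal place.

Intrinsic (element-interactivity): (7 × 1 + 1 × 2) / 3 = 9 / 3 = 3.0000 → 3.0.
germane load = total − intrinsic − extraneous
             = 4.7 − 3.0 − 1.1 = 0.6.

0.6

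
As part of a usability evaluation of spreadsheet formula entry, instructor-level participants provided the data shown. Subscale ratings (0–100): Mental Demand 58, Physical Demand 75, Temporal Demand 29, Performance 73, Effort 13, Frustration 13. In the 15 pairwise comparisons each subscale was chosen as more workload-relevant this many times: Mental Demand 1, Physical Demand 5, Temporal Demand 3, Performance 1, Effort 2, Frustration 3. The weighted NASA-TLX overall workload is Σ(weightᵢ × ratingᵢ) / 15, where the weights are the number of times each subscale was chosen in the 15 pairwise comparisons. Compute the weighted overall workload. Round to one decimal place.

43.9

The tallies are the weights (they sum to 15).
Weighted sum = 1·58 + 5·75 + 3·29 + 1·73 + 2·13 + 3·13
            = 58 + 375 + 87 + 73 + 26 + 39 = 658.
Overall workload = 658 / 15 = 43.8667 ≈ 43.9.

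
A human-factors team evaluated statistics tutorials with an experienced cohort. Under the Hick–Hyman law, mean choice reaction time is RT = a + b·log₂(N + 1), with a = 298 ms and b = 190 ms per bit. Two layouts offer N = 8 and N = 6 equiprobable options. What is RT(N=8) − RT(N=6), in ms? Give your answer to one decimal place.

RT(8) = 298 + 190·log₂(9) = 298 + 190·3.1699 = 900.2810 ms.
RT(6) = 298 + 190·log₂(7) = 298 + 190·2.8074 = 831.4060 ms.
Difference = 900.2810 − 831.4060 = 68.8750 ≈ 68.9 ms.

68.9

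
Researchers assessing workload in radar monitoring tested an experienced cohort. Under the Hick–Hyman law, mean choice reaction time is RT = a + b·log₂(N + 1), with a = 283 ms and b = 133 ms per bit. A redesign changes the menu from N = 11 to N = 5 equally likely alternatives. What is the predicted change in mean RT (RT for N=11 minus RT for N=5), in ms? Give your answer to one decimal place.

133.0

RT(11) = 283 + 133·log₂(12) = 283 + 133·3.5850 = 759.8050 ms.
RT(5) = 283 + 133·log₂(6) = 283 + 133·2.5850 = 626.8050 ms.
Difference = 759.8050 − 626.8050 = 133.0000 ≈ 133.0 ms.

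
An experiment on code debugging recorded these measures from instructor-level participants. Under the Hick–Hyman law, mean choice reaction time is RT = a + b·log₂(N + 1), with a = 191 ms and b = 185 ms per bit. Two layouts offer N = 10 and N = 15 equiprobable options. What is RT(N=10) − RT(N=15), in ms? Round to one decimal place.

-100.0

RT(10) = 191 + 185·log₂(11) = 191 + 185·3.4594 = 830.9890 ms.
RT(15) = 191 + 185·log₂(16) = 191 + 185·4.0000 = 931.0000 ms.
Difference = 830.9890 − 931.0000 = -100.0110 ≈ -100.0 ms.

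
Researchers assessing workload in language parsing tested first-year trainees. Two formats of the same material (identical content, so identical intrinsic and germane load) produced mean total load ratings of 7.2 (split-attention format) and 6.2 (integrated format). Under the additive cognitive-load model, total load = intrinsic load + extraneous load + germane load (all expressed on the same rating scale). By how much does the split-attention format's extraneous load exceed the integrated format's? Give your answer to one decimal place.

Intrinsic and germane load are equal across formats, so the difference in total load equals the difference in extraneous load.
Extraneous-load difference = 7.2 − 6.2 = 1.0.

1.0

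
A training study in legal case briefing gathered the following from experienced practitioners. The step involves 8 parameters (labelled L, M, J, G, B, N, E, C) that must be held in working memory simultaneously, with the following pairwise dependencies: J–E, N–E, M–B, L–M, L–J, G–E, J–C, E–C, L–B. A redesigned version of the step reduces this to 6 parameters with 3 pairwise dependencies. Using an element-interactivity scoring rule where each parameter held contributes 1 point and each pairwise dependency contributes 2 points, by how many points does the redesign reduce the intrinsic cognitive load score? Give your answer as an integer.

14

Original: 8 × 1 + 9 × 2 = 8 + 18 = 26.
Redesigned: 6 × 1 + 3 × 2 = 6 + 6 = 12.
Reduction = 26 − 12 = 14.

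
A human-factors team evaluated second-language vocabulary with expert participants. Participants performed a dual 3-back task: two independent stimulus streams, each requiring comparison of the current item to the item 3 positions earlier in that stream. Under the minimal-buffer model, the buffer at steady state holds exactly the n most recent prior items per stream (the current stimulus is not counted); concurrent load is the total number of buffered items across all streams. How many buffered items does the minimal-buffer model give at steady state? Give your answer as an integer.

6

Each stream's buffer holds its 3 most recent prior items.
Two independent streams: 2 × 3 = 6 buffered items at steady state.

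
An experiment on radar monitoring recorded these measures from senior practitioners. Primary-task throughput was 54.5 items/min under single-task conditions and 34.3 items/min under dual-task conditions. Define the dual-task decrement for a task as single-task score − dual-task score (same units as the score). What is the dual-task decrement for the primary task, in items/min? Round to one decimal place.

20.2

Decrement = 54.5 − 34.3 = 20.2000 items/min ≈ 20.2 items/min.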